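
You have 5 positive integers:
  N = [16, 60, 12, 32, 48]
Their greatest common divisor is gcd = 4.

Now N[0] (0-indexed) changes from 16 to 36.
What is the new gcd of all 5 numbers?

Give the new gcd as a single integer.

Numbers: [16, 60, 12, 32, 48], gcd = 4
Change: index 0, 16 -> 36
gcd of the OTHER numbers (without index 0): gcd([60, 12, 32, 48]) = 4
New gcd = gcd(g_others, new_val) = gcd(4, 36) = 4

Answer: 4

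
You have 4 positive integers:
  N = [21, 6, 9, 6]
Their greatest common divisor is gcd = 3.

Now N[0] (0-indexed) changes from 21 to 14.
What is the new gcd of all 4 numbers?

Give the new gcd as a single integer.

Answer: 1

Derivation:
Numbers: [21, 6, 9, 6], gcd = 3
Change: index 0, 21 -> 14
gcd of the OTHER numbers (without index 0): gcd([6, 9, 6]) = 3
New gcd = gcd(g_others, new_val) = gcd(3, 14) = 1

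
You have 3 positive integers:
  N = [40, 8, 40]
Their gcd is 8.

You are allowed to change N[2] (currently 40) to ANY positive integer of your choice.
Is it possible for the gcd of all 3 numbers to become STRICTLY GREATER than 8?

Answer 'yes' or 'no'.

Answer: no

Derivation:
Current gcd = 8
gcd of all OTHER numbers (without N[2]=40): gcd([40, 8]) = 8
The new gcd after any change is gcd(8, new_value).
This can be at most 8.
Since 8 = old gcd 8, the gcd can only stay the same or decrease.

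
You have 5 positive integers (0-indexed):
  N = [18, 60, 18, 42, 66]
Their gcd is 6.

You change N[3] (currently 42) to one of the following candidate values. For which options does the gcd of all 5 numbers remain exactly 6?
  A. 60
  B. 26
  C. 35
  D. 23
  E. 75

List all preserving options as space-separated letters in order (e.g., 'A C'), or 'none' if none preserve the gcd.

Answer: A

Derivation:
Old gcd = 6; gcd of others (without N[3]) = 6
New gcd for candidate v: gcd(6, v). Preserves old gcd iff gcd(6, v) = 6.
  Option A: v=60, gcd(6,60)=6 -> preserves
  Option B: v=26, gcd(6,26)=2 -> changes
  Option C: v=35, gcd(6,35)=1 -> changes
  Option D: v=23, gcd(6,23)=1 -> changes
  Option E: v=75, gcd(6,75)=3 -> changes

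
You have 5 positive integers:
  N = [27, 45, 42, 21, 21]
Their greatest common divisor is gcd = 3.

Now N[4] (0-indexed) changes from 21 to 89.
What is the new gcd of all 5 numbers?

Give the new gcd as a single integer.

Answer: 1

Derivation:
Numbers: [27, 45, 42, 21, 21], gcd = 3
Change: index 4, 21 -> 89
gcd of the OTHER numbers (without index 4): gcd([27, 45, 42, 21]) = 3
New gcd = gcd(g_others, new_val) = gcd(3, 89) = 1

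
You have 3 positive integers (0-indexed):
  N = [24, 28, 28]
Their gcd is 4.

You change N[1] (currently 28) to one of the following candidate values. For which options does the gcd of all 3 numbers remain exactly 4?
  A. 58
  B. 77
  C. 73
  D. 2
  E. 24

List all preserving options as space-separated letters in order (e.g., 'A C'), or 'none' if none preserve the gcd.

Old gcd = 4; gcd of others (without N[1]) = 4
New gcd for candidate v: gcd(4, v). Preserves old gcd iff gcd(4, v) = 4.
  Option A: v=58, gcd(4,58)=2 -> changes
  Option B: v=77, gcd(4,77)=1 -> changes
  Option C: v=73, gcd(4,73)=1 -> changes
  Option D: v=2, gcd(4,2)=2 -> changes
  Option E: v=24, gcd(4,24)=4 -> preserves

Answer: E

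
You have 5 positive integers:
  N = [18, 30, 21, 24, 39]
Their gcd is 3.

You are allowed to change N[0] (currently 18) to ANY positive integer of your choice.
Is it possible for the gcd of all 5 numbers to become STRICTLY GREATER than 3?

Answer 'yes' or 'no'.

Current gcd = 3
gcd of all OTHER numbers (without N[0]=18): gcd([30, 21, 24, 39]) = 3
The new gcd after any change is gcd(3, new_value).
This can be at most 3.
Since 3 = old gcd 3, the gcd can only stay the same or decrease.

Answer: no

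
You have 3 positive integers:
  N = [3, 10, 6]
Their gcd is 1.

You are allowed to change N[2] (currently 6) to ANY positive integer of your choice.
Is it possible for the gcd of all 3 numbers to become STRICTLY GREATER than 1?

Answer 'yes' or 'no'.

Answer: no

Derivation:
Current gcd = 1
gcd of all OTHER numbers (without N[2]=6): gcd([3, 10]) = 1
The new gcd after any change is gcd(1, new_value).
This can be at most 1.
Since 1 = old gcd 1, the gcd can only stay the same or decrease.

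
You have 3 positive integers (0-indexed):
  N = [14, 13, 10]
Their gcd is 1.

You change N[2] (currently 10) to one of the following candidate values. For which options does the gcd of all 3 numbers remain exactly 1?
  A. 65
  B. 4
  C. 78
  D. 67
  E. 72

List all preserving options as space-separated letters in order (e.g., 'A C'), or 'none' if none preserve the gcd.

Answer: A B C D E

Derivation:
Old gcd = 1; gcd of others (without N[2]) = 1
New gcd for candidate v: gcd(1, v). Preserves old gcd iff gcd(1, v) = 1.
  Option A: v=65, gcd(1,65)=1 -> preserves
  Option B: v=4, gcd(1,4)=1 -> preserves
  Option C: v=78, gcd(1,78)=1 -> preserves
  Option D: v=67, gcd(1,67)=1 -> preserves
  Option E: v=72, gcd(1,72)=1 -> preserves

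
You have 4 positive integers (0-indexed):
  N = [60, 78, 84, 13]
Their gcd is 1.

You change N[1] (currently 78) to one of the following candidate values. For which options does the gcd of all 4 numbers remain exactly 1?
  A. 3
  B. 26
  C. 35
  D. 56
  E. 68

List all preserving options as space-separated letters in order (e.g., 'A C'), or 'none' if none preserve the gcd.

Answer: A B C D E

Derivation:
Old gcd = 1; gcd of others (without N[1]) = 1
New gcd for candidate v: gcd(1, v). Preserves old gcd iff gcd(1, v) = 1.
  Option A: v=3, gcd(1,3)=1 -> preserves
  Option B: v=26, gcd(1,26)=1 -> preserves
  Option C: v=35, gcd(1,35)=1 -> preserves
  Option D: v=56, gcd(1,56)=1 -> preserves
  Option E: v=68, gcd(1,68)=1 -> preserves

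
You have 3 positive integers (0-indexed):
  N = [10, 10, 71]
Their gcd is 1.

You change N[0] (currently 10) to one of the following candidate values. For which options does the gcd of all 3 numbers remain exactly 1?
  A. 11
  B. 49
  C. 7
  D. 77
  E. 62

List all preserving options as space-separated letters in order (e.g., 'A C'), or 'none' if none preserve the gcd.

Answer: A B C D E

Derivation:
Old gcd = 1; gcd of others (without N[0]) = 1
New gcd for candidate v: gcd(1, v). Preserves old gcd iff gcd(1, v) = 1.
  Option A: v=11, gcd(1,11)=1 -> preserves
  Option B: v=49, gcd(1,49)=1 -> preserves
  Option C: v=7, gcd(1,7)=1 -> preserves
  Option D: v=77, gcd(1,77)=1 -> preserves
  Option E: v=62, gcd(1,62)=1 -> preserves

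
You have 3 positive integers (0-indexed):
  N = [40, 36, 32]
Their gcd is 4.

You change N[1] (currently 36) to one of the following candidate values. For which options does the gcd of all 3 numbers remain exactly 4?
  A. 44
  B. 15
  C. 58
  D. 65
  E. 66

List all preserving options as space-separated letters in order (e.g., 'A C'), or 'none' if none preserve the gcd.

Answer: A

Derivation:
Old gcd = 4; gcd of others (without N[1]) = 8
New gcd for candidate v: gcd(8, v). Preserves old gcd iff gcd(8, v) = 4.
  Option A: v=44, gcd(8,44)=4 -> preserves
  Option B: v=15, gcd(8,15)=1 -> changes
  Option C: v=58, gcd(8,58)=2 -> changes
  Option D: v=65, gcd(8,65)=1 -> changes
  Option E: v=66, gcd(8,66)=2 -> changes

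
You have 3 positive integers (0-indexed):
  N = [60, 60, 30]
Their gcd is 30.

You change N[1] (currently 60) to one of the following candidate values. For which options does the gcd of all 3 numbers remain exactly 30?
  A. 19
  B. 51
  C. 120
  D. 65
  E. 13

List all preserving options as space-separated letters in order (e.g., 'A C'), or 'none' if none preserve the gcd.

Old gcd = 30; gcd of others (without N[1]) = 30
New gcd for candidate v: gcd(30, v). Preserves old gcd iff gcd(30, v) = 30.
  Option A: v=19, gcd(30,19)=1 -> changes
  Option B: v=51, gcd(30,51)=3 -> changes
  Option C: v=120, gcd(30,120)=30 -> preserves
  Option D: v=65, gcd(30,65)=5 -> changes
  Option E: v=13, gcd(30,13)=1 -> changes

Answer: C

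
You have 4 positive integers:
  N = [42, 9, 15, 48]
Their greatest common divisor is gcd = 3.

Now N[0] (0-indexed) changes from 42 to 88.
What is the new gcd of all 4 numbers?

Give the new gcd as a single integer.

Answer: 1

Derivation:
Numbers: [42, 9, 15, 48], gcd = 3
Change: index 0, 42 -> 88
gcd of the OTHER numbers (without index 0): gcd([9, 15, 48]) = 3
New gcd = gcd(g_others, new_val) = gcd(3, 88) = 1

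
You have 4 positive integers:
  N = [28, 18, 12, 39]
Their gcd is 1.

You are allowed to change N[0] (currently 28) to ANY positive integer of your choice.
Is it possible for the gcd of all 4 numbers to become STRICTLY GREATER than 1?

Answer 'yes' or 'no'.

Current gcd = 1
gcd of all OTHER numbers (without N[0]=28): gcd([18, 12, 39]) = 3
The new gcd after any change is gcd(3, new_value).
This can be at most 3.
Since 3 > old gcd 1, the gcd CAN increase (e.g., set N[0] = 3).

Answer: yes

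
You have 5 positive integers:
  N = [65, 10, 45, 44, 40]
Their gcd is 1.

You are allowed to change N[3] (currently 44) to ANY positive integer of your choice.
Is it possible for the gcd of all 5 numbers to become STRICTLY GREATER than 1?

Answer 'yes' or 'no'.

Answer: yes

Derivation:
Current gcd = 1
gcd of all OTHER numbers (without N[3]=44): gcd([65, 10, 45, 40]) = 5
The new gcd after any change is gcd(5, new_value).
This can be at most 5.
Since 5 > old gcd 1, the gcd CAN increase (e.g., set N[3] = 5).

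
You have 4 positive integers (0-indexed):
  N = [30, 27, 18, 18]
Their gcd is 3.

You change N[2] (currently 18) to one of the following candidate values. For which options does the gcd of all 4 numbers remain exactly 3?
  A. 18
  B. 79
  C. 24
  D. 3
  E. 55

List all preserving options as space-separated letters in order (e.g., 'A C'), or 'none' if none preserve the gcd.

Old gcd = 3; gcd of others (without N[2]) = 3
New gcd for candidate v: gcd(3, v). Preserves old gcd iff gcd(3, v) = 3.
  Option A: v=18, gcd(3,18)=3 -> preserves
  Option B: v=79, gcd(3,79)=1 -> changes
  Option C: v=24, gcd(3,24)=3 -> preserves
  Option D: v=3, gcd(3,3)=3 -> preserves
  Option E: v=55, gcd(3,55)=1 -> changes

Answer: A C D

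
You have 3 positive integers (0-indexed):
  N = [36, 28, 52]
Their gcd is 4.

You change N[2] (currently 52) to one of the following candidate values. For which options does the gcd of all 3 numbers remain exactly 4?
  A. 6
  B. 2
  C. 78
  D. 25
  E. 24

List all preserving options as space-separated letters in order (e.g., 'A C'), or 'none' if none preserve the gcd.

Answer: E

Derivation:
Old gcd = 4; gcd of others (without N[2]) = 4
New gcd for candidate v: gcd(4, v). Preserves old gcd iff gcd(4, v) = 4.
  Option A: v=6, gcd(4,6)=2 -> changes
  Option B: v=2, gcd(4,2)=2 -> changes
  Option C: v=78, gcd(4,78)=2 -> changes
  Option D: v=25, gcd(4,25)=1 -> changes
  Option E: v=24, gcd(4,24)=4 -> preserves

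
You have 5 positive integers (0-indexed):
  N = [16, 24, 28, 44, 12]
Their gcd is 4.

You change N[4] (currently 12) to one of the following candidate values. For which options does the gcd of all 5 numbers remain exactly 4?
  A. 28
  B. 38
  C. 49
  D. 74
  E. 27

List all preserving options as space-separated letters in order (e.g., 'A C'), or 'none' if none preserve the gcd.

Answer: A

Derivation:
Old gcd = 4; gcd of others (without N[4]) = 4
New gcd for candidate v: gcd(4, v). Preserves old gcd iff gcd(4, v) = 4.
  Option A: v=28, gcd(4,28)=4 -> preserves
  Option B: v=38, gcd(4,38)=2 -> changes
  Option C: v=49, gcd(4,49)=1 -> changes
  Option D: v=74, gcd(4,74)=2 -> changes
  Option E: v=27, gcd(4,27)=1 -> changes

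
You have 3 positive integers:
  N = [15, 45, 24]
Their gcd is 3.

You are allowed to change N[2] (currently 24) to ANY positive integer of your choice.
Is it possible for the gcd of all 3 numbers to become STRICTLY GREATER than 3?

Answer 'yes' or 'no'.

Answer: yes

Derivation:
Current gcd = 3
gcd of all OTHER numbers (without N[2]=24): gcd([15, 45]) = 15
The new gcd after any change is gcd(15, new_value).
This can be at most 15.
Since 15 > old gcd 3, the gcd CAN increase (e.g., set N[2] = 15).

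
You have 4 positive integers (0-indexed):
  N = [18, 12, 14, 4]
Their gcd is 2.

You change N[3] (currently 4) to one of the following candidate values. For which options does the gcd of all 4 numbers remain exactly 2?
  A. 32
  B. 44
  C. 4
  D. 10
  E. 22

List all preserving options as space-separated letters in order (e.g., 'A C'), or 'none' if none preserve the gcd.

Answer: A B C D E

Derivation:
Old gcd = 2; gcd of others (without N[3]) = 2
New gcd for candidate v: gcd(2, v). Preserves old gcd iff gcd(2, v) = 2.
  Option A: v=32, gcd(2,32)=2 -> preserves
  Option B: v=44, gcd(2,44)=2 -> preserves
  Option C: v=4, gcd(2,4)=2 -> preserves
  Option D: v=10, gcd(2,10)=2 -> preserves
  Option E: v=22, gcd(2,22)=2 -> preserves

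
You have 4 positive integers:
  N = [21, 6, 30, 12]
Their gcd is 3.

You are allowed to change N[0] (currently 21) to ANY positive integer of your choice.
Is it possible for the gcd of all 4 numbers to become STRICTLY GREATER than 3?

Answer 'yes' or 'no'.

Current gcd = 3
gcd of all OTHER numbers (without N[0]=21): gcd([6, 30, 12]) = 6
The new gcd after any change is gcd(6, new_value).
This can be at most 6.
Since 6 > old gcd 3, the gcd CAN increase (e.g., set N[0] = 6).

Answer: yes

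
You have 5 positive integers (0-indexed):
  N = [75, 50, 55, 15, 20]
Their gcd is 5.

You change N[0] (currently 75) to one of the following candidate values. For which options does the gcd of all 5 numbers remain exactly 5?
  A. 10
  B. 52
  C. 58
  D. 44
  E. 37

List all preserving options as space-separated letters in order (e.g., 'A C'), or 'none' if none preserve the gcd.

Answer: A

Derivation:
Old gcd = 5; gcd of others (without N[0]) = 5
New gcd for candidate v: gcd(5, v). Preserves old gcd iff gcd(5, v) = 5.
  Option A: v=10, gcd(5,10)=5 -> preserves
  Option B: v=52, gcd(5,52)=1 -> changes
  Option C: v=58, gcd(5,58)=1 -> changes
  Option D: v=44, gcd(5,44)=1 -> changes
  Option E: v=37, gcd(5,37)=1 -> changes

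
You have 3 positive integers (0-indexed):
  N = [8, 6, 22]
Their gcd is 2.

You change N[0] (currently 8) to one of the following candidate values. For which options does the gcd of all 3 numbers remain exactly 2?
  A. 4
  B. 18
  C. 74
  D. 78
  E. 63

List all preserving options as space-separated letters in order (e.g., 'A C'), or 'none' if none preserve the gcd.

Old gcd = 2; gcd of others (without N[0]) = 2
New gcd for candidate v: gcd(2, v). Preserves old gcd iff gcd(2, v) = 2.
  Option A: v=4, gcd(2,4)=2 -> preserves
  Option B: v=18, gcd(2,18)=2 -> preserves
  Option C: v=74, gcd(2,74)=2 -> preserves
  Option D: v=78, gcd(2,78)=2 -> preserves
  Option E: v=63, gcd(2,63)=1 -> changes

Answer: A B C D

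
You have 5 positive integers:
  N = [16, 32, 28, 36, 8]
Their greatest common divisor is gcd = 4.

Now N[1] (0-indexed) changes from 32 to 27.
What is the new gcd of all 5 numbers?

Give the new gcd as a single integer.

Answer: 1

Derivation:
Numbers: [16, 32, 28, 36, 8], gcd = 4
Change: index 1, 32 -> 27
gcd of the OTHER numbers (without index 1): gcd([16, 28, 36, 8]) = 4
New gcd = gcd(g_others, new_val) = gcd(4, 27) = 1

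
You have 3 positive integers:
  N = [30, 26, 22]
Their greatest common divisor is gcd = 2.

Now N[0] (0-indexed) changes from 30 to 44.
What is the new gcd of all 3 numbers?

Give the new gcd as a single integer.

Numbers: [30, 26, 22], gcd = 2
Change: index 0, 30 -> 44
gcd of the OTHER numbers (without index 0): gcd([26, 22]) = 2
New gcd = gcd(g_others, new_val) = gcd(2, 44) = 2

Answer: 2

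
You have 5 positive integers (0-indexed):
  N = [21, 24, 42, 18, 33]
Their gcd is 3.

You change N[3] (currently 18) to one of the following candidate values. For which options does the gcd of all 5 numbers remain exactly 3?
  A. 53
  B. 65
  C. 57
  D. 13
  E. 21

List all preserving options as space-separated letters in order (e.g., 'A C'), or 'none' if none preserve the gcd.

Old gcd = 3; gcd of others (without N[3]) = 3
New gcd for candidate v: gcd(3, v). Preserves old gcd iff gcd(3, v) = 3.
  Option A: v=53, gcd(3,53)=1 -> changes
  Option B: v=65, gcd(3,65)=1 -> changes
  Option C: v=57, gcd(3,57)=3 -> preserves
  Option D: v=13, gcd(3,13)=1 -> changes
  Option E: v=21, gcd(3,21)=3 -> preserves

Answer: C E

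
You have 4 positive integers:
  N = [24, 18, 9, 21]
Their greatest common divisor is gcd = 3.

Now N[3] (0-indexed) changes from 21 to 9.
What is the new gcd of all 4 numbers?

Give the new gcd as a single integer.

Numbers: [24, 18, 9, 21], gcd = 3
Change: index 3, 21 -> 9
gcd of the OTHER numbers (without index 3): gcd([24, 18, 9]) = 3
New gcd = gcd(g_others, new_val) = gcd(3, 9) = 3

Answer: 3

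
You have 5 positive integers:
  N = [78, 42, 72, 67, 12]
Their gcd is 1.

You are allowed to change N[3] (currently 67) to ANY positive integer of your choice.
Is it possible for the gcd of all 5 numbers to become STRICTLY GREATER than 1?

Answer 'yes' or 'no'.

Current gcd = 1
gcd of all OTHER numbers (without N[3]=67): gcd([78, 42, 72, 12]) = 6
The new gcd after any change is gcd(6, new_value).
This can be at most 6.
Since 6 > old gcd 1, the gcd CAN increase (e.g., set N[3] = 6).

Answer: yes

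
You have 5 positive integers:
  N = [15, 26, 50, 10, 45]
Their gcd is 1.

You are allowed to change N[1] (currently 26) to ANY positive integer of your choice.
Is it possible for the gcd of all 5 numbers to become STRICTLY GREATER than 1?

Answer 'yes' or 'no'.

Answer: yes

Derivation:
Current gcd = 1
gcd of all OTHER numbers (without N[1]=26): gcd([15, 50, 10, 45]) = 5
The new gcd after any change is gcd(5, new_value).
This can be at most 5.
Since 5 > old gcd 1, the gcd CAN increase (e.g., set N[1] = 5).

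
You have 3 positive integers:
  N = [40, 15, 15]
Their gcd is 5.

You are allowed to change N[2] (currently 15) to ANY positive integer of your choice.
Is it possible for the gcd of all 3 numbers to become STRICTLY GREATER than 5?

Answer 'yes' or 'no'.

Current gcd = 5
gcd of all OTHER numbers (without N[2]=15): gcd([40, 15]) = 5
The new gcd after any change is gcd(5, new_value).
This can be at most 5.
Since 5 = old gcd 5, the gcd can only stay the same or decrease.

Answer: no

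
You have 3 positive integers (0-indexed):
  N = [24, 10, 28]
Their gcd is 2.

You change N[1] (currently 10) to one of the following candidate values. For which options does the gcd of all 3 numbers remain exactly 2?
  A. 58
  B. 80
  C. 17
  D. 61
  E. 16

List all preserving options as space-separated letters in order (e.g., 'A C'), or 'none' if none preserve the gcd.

Old gcd = 2; gcd of others (without N[1]) = 4
New gcd for candidate v: gcd(4, v). Preserves old gcd iff gcd(4, v) = 2.
  Option A: v=58, gcd(4,58)=2 -> preserves
  Option B: v=80, gcd(4,80)=4 -> changes
  Option C: v=17, gcd(4,17)=1 -> changes
  Option D: v=61, gcd(4,61)=1 -> changes
  Option E: v=16, gcd(4,16)=4 -> changes

Answer: A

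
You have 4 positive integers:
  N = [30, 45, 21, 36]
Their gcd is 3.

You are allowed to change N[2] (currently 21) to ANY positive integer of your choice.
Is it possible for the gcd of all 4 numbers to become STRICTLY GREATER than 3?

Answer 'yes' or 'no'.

Current gcd = 3
gcd of all OTHER numbers (without N[2]=21): gcd([30, 45, 36]) = 3
The new gcd after any change is gcd(3, new_value).
This can be at most 3.
Since 3 = old gcd 3, the gcd can only stay the same or decrease.

Answer: no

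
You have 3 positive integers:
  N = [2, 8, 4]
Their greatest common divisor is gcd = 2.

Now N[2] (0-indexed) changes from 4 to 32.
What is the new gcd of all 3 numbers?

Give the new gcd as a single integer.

Answer: 2

Derivation:
Numbers: [2, 8, 4], gcd = 2
Change: index 2, 4 -> 32
gcd of the OTHER numbers (without index 2): gcd([2, 8]) = 2
New gcd = gcd(g_others, new_val) = gcd(2, 32) = 2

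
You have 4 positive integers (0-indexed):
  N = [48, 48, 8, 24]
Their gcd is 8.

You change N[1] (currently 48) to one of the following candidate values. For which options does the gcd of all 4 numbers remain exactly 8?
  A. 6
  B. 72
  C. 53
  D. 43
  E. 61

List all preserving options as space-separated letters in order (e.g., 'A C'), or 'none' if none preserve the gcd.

Old gcd = 8; gcd of others (without N[1]) = 8
New gcd for candidate v: gcd(8, v). Preserves old gcd iff gcd(8, v) = 8.
  Option A: v=6, gcd(8,6)=2 -> changes
  Option B: v=72, gcd(8,72)=8 -> preserves
  Option C: v=53, gcd(8,53)=1 -> changes
  Option D: v=43, gcd(8,43)=1 -> changes
  Option E: v=61, gcd(8,61)=1 -> changes

Answer: B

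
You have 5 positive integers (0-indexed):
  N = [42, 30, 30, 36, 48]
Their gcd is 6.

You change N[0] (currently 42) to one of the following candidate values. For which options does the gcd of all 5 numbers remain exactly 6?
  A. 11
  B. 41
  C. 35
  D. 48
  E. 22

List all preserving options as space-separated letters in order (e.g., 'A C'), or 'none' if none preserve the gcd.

Old gcd = 6; gcd of others (without N[0]) = 6
New gcd for candidate v: gcd(6, v). Preserves old gcd iff gcd(6, v) = 6.
  Option A: v=11, gcd(6,11)=1 -> changes
  Option B: v=41, gcd(6,41)=1 -> changes
  Option C: v=35, gcd(6,35)=1 -> changes
  Option D: v=48, gcd(6,48)=6 -> preserves
  Option E: v=22, gcd(6,22)=2 -> changes

Answer: D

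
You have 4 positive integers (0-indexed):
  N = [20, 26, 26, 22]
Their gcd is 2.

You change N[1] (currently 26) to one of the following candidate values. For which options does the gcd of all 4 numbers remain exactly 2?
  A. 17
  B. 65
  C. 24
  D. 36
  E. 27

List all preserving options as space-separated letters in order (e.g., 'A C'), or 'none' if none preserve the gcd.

Answer: C D

Derivation:
Old gcd = 2; gcd of others (without N[1]) = 2
New gcd for candidate v: gcd(2, v). Preserves old gcd iff gcd(2, v) = 2.
  Option A: v=17, gcd(2,17)=1 -> changes
  Option B: v=65, gcd(2,65)=1 -> changes
  Option C: v=24, gcd(2,24)=2 -> preserves
  Option D: v=36, gcd(2,36)=2 -> preserves
  Option E: v=27, gcd(2,27)=1 -> changes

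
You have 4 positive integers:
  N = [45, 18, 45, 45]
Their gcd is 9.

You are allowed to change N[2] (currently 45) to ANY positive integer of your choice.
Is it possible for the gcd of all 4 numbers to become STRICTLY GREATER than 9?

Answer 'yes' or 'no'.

Current gcd = 9
gcd of all OTHER numbers (without N[2]=45): gcd([45, 18, 45]) = 9
The new gcd after any change is gcd(9, new_value).
This can be at most 9.
Since 9 = old gcd 9, the gcd can only stay the same or decrease.

Answer: no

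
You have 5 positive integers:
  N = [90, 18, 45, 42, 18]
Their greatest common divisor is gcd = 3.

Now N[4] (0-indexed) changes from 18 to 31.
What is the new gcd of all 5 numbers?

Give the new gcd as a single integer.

Answer: 1

Derivation:
Numbers: [90, 18, 45, 42, 18], gcd = 3
Change: index 4, 18 -> 31
gcd of the OTHER numbers (without index 4): gcd([90, 18, 45, 42]) = 3
New gcd = gcd(g_others, new_val) = gcd(3, 31) = 1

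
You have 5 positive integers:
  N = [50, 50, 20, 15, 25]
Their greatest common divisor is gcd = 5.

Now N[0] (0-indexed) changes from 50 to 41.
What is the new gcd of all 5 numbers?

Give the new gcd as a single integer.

Numbers: [50, 50, 20, 15, 25], gcd = 5
Change: index 0, 50 -> 41
gcd of the OTHER numbers (without index 0): gcd([50, 20, 15, 25]) = 5
New gcd = gcd(g_others, new_val) = gcd(5, 41) = 1

Answer: 1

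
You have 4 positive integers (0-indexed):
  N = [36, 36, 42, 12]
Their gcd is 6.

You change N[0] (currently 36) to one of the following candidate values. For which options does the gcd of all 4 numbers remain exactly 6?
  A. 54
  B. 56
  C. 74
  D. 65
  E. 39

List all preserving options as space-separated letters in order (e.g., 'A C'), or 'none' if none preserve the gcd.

Old gcd = 6; gcd of others (without N[0]) = 6
New gcd for candidate v: gcd(6, v). Preserves old gcd iff gcd(6, v) = 6.
  Option A: v=54, gcd(6,54)=6 -> preserves
  Option B: v=56, gcd(6,56)=2 -> changes
  Option C: v=74, gcd(6,74)=2 -> changes
  Option D: v=65, gcd(6,65)=1 -> changes
  Option E: v=39, gcd(6,39)=3 -> changes

Answer: A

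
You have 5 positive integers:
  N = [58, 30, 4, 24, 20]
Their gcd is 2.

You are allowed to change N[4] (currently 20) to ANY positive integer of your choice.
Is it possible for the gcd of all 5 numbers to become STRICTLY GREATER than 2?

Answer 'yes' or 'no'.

Answer: no

Derivation:
Current gcd = 2
gcd of all OTHER numbers (without N[4]=20): gcd([58, 30, 4, 24]) = 2
The new gcd after any change is gcd(2, new_value).
This can be at most 2.
Since 2 = old gcd 2, the gcd can only stay the same or decrease.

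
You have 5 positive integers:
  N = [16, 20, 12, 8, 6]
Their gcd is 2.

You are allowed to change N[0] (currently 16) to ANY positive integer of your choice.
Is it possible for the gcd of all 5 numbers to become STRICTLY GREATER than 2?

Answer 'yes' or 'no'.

Current gcd = 2
gcd of all OTHER numbers (without N[0]=16): gcd([20, 12, 8, 6]) = 2
The new gcd after any change is gcd(2, new_value).
This can be at most 2.
Since 2 = old gcd 2, the gcd can only stay the same or decrease.

Answer: no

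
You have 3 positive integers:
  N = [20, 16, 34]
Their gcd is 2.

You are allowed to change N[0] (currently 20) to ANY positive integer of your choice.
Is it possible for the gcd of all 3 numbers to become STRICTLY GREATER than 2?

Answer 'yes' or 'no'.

Current gcd = 2
gcd of all OTHER numbers (without N[0]=20): gcd([16, 34]) = 2
The new gcd after any change is gcd(2, new_value).
This can be at most 2.
Since 2 = old gcd 2, the gcd can only stay the same or decrease.

Answer: no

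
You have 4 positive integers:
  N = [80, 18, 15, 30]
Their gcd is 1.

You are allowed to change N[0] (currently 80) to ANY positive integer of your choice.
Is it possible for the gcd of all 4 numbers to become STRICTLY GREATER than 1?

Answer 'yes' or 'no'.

Answer: yes

Derivation:
Current gcd = 1
gcd of all OTHER numbers (without N[0]=80): gcd([18, 15, 30]) = 3
The new gcd after any change is gcd(3, new_value).
This can be at most 3.
Since 3 > old gcd 1, the gcd CAN increase (e.g., set N[0] = 3).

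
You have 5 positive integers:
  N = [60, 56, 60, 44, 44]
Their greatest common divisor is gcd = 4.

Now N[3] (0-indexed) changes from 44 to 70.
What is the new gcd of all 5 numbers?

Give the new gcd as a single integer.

Answer: 2

Derivation:
Numbers: [60, 56, 60, 44, 44], gcd = 4
Change: index 3, 44 -> 70
gcd of the OTHER numbers (without index 3): gcd([60, 56, 60, 44]) = 4
New gcd = gcd(g_others, new_val) = gcd(4, 70) = 2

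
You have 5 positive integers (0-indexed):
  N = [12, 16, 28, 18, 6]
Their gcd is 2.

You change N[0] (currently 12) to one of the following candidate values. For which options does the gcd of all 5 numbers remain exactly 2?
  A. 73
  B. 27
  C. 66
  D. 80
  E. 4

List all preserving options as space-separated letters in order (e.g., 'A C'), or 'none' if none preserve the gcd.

Answer: C D E

Derivation:
Old gcd = 2; gcd of others (without N[0]) = 2
New gcd for candidate v: gcd(2, v). Preserves old gcd iff gcd(2, v) = 2.
  Option A: v=73, gcd(2,73)=1 -> changes
  Option B: v=27, gcd(2,27)=1 -> changes
  Option C: v=66, gcd(2,66)=2 -> preserves
  Option D: v=80, gcd(2,80)=2 -> preserves
  Option E: v=4, gcd(2,4)=2 -> preserves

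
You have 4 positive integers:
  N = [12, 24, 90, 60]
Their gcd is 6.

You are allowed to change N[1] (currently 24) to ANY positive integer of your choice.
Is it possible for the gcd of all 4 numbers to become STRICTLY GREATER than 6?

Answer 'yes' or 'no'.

Answer: no

Derivation:
Current gcd = 6
gcd of all OTHER numbers (without N[1]=24): gcd([12, 90, 60]) = 6
The new gcd after any change is gcd(6, new_value).
This can be at most 6.
Since 6 = old gcd 6, the gcd can only stay the same or decrease.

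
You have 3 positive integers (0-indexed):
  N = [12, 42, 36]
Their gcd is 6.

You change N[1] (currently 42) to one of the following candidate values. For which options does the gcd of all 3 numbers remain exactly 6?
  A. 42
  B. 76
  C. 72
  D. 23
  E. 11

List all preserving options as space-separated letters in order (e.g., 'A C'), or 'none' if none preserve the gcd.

Answer: A

Derivation:
Old gcd = 6; gcd of others (without N[1]) = 12
New gcd for candidate v: gcd(12, v). Preserves old gcd iff gcd(12, v) = 6.
  Option A: v=42, gcd(12,42)=6 -> preserves
  Option B: v=76, gcd(12,76)=4 -> changes
  Option C: v=72, gcd(12,72)=12 -> changes
  Option D: v=23, gcd(12,23)=1 -> changes
  Option E: v=11, gcd(12,11)=1 -> changes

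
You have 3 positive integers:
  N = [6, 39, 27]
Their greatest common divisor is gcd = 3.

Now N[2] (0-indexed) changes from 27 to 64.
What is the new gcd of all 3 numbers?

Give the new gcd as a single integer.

Numbers: [6, 39, 27], gcd = 3
Change: index 2, 27 -> 64
gcd of the OTHER numbers (without index 2): gcd([6, 39]) = 3
New gcd = gcd(g_others, new_val) = gcd(3, 64) = 1

Answer: 1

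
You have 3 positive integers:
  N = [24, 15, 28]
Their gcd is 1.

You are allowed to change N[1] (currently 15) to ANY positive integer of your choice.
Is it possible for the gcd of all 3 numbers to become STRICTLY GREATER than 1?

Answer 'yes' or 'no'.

Current gcd = 1
gcd of all OTHER numbers (without N[1]=15): gcd([24, 28]) = 4
The new gcd after any change is gcd(4, new_value).
This can be at most 4.
Since 4 > old gcd 1, the gcd CAN increase (e.g., set N[1] = 4).

Answer: yes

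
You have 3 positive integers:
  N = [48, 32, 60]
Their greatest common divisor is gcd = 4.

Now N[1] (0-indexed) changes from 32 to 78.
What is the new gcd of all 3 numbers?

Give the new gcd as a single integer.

Answer: 6

Derivation:
Numbers: [48, 32, 60], gcd = 4
Change: index 1, 32 -> 78
gcd of the OTHER numbers (without index 1): gcd([48, 60]) = 12
New gcd = gcd(g_others, new_val) = gcd(12, 78) = 6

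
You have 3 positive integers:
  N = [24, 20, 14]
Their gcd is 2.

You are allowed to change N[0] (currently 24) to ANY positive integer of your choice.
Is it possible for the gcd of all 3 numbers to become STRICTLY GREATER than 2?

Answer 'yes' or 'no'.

Answer: no

Derivation:
Current gcd = 2
gcd of all OTHER numbers (without N[0]=24): gcd([20, 14]) = 2
The new gcd after any change is gcd(2, new_value).
This can be at most 2.
Since 2 = old gcd 2, the gcd can only stay the same or decrease.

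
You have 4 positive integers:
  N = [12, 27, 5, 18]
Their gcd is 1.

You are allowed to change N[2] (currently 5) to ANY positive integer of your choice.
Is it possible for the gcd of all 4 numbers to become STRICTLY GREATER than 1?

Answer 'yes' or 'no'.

Current gcd = 1
gcd of all OTHER numbers (without N[2]=5): gcd([12, 27, 18]) = 3
The new gcd after any change is gcd(3, new_value).
This can be at most 3.
Since 3 > old gcd 1, the gcd CAN increase (e.g., set N[2] = 3).

Answer: yes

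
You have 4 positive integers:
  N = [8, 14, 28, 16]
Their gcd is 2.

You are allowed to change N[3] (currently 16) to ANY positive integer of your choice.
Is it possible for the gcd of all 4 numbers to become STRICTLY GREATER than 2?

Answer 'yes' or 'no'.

Current gcd = 2
gcd of all OTHER numbers (without N[3]=16): gcd([8, 14, 28]) = 2
The new gcd after any change is gcd(2, new_value).
This can be at most 2.
Since 2 = old gcd 2, the gcd can only stay the same or decrease.

Answer: no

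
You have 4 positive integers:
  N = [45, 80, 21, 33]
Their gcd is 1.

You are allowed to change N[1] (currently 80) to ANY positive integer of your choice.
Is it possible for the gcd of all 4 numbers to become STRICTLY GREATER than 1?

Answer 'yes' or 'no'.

Current gcd = 1
gcd of all OTHER numbers (without N[1]=80): gcd([45, 21, 33]) = 3
The new gcd after any change is gcd(3, new_value).
This can be at most 3.
Since 3 > old gcd 1, the gcd CAN increase (e.g., set N[1] = 3).

Answer: yes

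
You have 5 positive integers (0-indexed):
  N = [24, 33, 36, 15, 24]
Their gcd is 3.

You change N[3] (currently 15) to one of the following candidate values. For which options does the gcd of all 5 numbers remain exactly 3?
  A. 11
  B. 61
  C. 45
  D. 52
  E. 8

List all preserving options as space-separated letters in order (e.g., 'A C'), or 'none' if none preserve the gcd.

Old gcd = 3; gcd of others (without N[3]) = 3
New gcd for candidate v: gcd(3, v). Preserves old gcd iff gcd(3, v) = 3.
  Option A: v=11, gcd(3,11)=1 -> changes
  Option B: v=61, gcd(3,61)=1 -> changes
  Option C: v=45, gcd(3,45)=3 -> preserves
  Option D: v=52, gcd(3,52)=1 -> changes
  Option E: v=8, gcd(3,8)=1 -> changes

Answer: C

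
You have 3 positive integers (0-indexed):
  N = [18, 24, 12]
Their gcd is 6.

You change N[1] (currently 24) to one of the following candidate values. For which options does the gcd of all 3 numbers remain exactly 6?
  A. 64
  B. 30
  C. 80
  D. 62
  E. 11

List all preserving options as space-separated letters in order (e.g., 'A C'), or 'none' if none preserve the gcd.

Old gcd = 6; gcd of others (without N[1]) = 6
New gcd for candidate v: gcd(6, v). Preserves old gcd iff gcd(6, v) = 6.
  Option A: v=64, gcd(6,64)=2 -> changes
  Option B: v=30, gcd(6,30)=6 -> preserves
  Option C: v=80, gcd(6,80)=2 -> changes
  Option D: v=62, gcd(6,62)=2 -> changes
  Option E: v=11, gcd(6,11)=1 -> changes

Answer: B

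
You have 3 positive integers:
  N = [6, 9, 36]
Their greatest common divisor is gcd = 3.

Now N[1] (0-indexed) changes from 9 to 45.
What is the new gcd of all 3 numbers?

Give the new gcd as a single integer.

Answer: 3

Derivation:
Numbers: [6, 9, 36], gcd = 3
Change: index 1, 9 -> 45
gcd of the OTHER numbers (without index 1): gcd([6, 36]) = 6
New gcd = gcd(g_others, new_val) = gcd(6, 45) = 3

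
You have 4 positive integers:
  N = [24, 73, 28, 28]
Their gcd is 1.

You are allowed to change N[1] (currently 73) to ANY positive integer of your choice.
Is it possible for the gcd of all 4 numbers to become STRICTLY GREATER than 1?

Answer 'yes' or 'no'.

Answer: yes

Derivation:
Current gcd = 1
gcd of all OTHER numbers (without N[1]=73): gcd([24, 28, 28]) = 4
The new gcd after any change is gcd(4, new_value).
This can be at most 4.
Since 4 > old gcd 1, the gcd CAN increase (e.g., set N[1] = 4).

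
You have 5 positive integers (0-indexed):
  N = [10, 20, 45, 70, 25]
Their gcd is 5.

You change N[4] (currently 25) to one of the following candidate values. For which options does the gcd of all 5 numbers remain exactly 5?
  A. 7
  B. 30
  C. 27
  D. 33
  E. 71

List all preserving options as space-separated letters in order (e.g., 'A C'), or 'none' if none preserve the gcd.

Old gcd = 5; gcd of others (without N[4]) = 5
New gcd for candidate v: gcd(5, v). Preserves old gcd iff gcd(5, v) = 5.
  Option A: v=7, gcd(5,7)=1 -> changes
  Option B: v=30, gcd(5,30)=5 -> preserves
  Option C: v=27, gcd(5,27)=1 -> changes
  Option D: v=33, gcd(5,33)=1 -> changes
  Option E: v=71, gcd(5,71)=1 -> changes

Answer: B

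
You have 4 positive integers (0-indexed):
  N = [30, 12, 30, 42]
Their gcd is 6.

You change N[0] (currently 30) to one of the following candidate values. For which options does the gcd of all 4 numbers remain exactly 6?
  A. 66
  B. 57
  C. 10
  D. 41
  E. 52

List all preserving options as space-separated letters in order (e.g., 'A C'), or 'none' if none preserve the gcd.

Old gcd = 6; gcd of others (without N[0]) = 6
New gcd for candidate v: gcd(6, v). Preserves old gcd iff gcd(6, v) = 6.
  Option A: v=66, gcd(6,66)=6 -> preserves
  Option B: v=57, gcd(6,57)=3 -> changes
  Option C: v=10, gcd(6,10)=2 -> changes
  Option D: v=41, gcd(6,41)=1 -> changes
  Option E: v=52, gcd(6,52)=2 -> changes

Answer: A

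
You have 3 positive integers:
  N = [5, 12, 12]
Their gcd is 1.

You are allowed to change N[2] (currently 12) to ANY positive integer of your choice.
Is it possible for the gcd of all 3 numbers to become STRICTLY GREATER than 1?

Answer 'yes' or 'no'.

Current gcd = 1
gcd of all OTHER numbers (without N[2]=12): gcd([5, 12]) = 1
The new gcd after any change is gcd(1, new_value).
This can be at most 1.
Since 1 = old gcd 1, the gcd can only stay the same or decrease.

Answer: no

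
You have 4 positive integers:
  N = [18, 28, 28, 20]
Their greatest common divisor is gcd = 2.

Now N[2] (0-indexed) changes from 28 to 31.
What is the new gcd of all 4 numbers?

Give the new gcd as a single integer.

Numbers: [18, 28, 28, 20], gcd = 2
Change: index 2, 28 -> 31
gcd of the OTHER numbers (without index 2): gcd([18, 28, 20]) = 2
New gcd = gcd(g_others, new_val) = gcd(2, 31) = 1

Answer: 1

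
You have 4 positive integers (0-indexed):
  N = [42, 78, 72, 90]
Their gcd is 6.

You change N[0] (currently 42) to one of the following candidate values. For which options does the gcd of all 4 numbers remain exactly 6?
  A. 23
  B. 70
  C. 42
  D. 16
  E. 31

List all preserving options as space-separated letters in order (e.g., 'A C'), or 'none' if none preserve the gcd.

Old gcd = 6; gcd of others (without N[0]) = 6
New gcd for candidate v: gcd(6, v). Preserves old gcd iff gcd(6, v) = 6.
  Option A: v=23, gcd(6,23)=1 -> changes
  Option B: v=70, gcd(6,70)=2 -> changes
  Option C: v=42, gcd(6,42)=6 -> preserves
  Option D: v=16, gcd(6,16)=2 -> changes
  Option E: v=31, gcd(6,31)=1 -> changes

Answer: C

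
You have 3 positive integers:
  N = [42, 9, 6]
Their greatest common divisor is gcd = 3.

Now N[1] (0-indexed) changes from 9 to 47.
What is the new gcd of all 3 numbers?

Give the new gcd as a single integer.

Answer: 1

Derivation:
Numbers: [42, 9, 6], gcd = 3
Change: index 1, 9 -> 47
gcd of the OTHER numbers (without index 1): gcd([42, 6]) = 6
New gcd = gcd(g_others, new_val) = gcd(6, 47) = 1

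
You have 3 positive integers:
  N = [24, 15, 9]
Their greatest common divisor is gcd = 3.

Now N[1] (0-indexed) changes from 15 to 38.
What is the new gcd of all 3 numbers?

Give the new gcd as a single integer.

Answer: 1

Derivation:
Numbers: [24, 15, 9], gcd = 3
Change: index 1, 15 -> 38
gcd of the OTHER numbers (without index 1): gcd([24, 9]) = 3
New gcd = gcd(g_others, new_val) = gcd(3, 38) = 1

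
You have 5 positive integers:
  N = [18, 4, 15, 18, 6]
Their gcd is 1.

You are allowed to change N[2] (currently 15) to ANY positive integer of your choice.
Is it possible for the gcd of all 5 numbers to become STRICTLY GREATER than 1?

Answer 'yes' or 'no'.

Answer: yes

Derivation:
Current gcd = 1
gcd of all OTHER numbers (without N[2]=15): gcd([18, 4, 18, 6]) = 2
The new gcd after any change is gcd(2, new_value).
This can be at most 2.
Since 2 > old gcd 1, the gcd CAN increase (e.g., set N[2] = 2).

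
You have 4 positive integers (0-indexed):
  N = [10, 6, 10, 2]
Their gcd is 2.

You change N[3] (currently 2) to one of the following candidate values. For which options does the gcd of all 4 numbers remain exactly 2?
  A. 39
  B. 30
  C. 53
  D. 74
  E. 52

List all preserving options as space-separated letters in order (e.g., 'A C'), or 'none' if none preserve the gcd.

Answer: B D E

Derivation:
Old gcd = 2; gcd of others (without N[3]) = 2
New gcd for candidate v: gcd(2, v). Preserves old gcd iff gcd(2, v) = 2.
  Option A: v=39, gcd(2,39)=1 -> changes
  Option B: v=30, gcd(2,30)=2 -> preserves
  Option C: v=53, gcd(2,53)=1 -> changes
  Option D: v=74, gcd(2,74)=2 -> preserves
  Option E: v=52, gcd(2,52)=2 -> preserves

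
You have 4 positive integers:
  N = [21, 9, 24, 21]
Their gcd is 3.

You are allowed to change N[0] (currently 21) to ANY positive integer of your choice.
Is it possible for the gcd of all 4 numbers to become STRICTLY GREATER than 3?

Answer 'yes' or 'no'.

Answer: no

Derivation:
Current gcd = 3
gcd of all OTHER numbers (without N[0]=21): gcd([9, 24, 21]) = 3
The new gcd after any change is gcd(3, new_value).
This can be at most 3.
Since 3 = old gcd 3, the gcd can only stay the same or decrease.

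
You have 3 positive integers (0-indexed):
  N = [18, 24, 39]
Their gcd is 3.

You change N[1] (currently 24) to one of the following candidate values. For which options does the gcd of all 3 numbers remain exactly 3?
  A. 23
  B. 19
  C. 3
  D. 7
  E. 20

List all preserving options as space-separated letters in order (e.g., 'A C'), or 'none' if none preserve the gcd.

Old gcd = 3; gcd of others (without N[1]) = 3
New gcd for candidate v: gcd(3, v). Preserves old gcd iff gcd(3, v) = 3.
  Option A: v=23, gcd(3,23)=1 -> changes
  Option B: v=19, gcd(3,19)=1 -> changes
  Option C: v=3, gcd(3,3)=3 -> preserves
  Option D: v=7, gcd(3,7)=1 -> changes
  Option E: v=20, gcd(3,20)=1 -> changes

Answer: C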